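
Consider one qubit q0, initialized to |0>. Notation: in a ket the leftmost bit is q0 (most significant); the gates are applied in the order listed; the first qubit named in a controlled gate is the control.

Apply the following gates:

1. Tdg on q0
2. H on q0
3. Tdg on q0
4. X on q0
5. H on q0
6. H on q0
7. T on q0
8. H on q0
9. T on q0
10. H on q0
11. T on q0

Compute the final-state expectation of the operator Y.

The observable Y averages to 1/2.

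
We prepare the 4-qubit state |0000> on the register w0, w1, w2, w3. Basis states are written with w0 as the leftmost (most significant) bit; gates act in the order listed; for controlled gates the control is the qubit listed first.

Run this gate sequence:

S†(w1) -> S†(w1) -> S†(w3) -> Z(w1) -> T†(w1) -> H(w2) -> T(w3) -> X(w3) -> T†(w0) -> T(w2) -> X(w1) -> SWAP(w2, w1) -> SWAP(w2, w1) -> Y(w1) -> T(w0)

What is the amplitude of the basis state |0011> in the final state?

The amplitude on |0011> is -sqrt(2)*exp(3*I*pi/4)/2. Key observation: steps 12-13 multiply out to the identity, so the circuit reduces to the remaining gates.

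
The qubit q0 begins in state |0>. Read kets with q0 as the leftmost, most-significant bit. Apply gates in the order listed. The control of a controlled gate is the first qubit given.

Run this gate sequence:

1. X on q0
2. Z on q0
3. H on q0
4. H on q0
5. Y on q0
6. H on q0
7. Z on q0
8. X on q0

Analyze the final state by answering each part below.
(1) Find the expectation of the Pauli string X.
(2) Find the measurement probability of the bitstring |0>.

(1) The observable X averages to -1.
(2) Outcome |0> occurs with probability 1/2.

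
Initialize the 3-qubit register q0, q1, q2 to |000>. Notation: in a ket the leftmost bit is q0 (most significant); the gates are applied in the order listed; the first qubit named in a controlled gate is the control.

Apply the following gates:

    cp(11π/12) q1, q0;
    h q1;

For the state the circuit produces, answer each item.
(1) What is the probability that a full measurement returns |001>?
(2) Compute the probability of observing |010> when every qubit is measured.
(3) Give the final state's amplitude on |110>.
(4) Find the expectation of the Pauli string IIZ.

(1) The probability of measuring |001> is 0.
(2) Outcome |010> occurs with probability 1/2.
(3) The amplitude on |110> is 0.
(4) In the final state, IIZ has expectation 1.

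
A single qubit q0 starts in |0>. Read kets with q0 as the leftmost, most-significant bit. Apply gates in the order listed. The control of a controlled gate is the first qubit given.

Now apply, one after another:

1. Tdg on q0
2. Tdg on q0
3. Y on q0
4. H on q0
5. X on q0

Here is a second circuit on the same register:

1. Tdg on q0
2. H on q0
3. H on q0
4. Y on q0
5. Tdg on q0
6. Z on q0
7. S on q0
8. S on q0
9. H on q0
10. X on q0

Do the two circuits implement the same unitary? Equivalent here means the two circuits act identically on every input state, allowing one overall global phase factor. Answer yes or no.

No — the two circuits implement different unitaries, even allowing a global phase.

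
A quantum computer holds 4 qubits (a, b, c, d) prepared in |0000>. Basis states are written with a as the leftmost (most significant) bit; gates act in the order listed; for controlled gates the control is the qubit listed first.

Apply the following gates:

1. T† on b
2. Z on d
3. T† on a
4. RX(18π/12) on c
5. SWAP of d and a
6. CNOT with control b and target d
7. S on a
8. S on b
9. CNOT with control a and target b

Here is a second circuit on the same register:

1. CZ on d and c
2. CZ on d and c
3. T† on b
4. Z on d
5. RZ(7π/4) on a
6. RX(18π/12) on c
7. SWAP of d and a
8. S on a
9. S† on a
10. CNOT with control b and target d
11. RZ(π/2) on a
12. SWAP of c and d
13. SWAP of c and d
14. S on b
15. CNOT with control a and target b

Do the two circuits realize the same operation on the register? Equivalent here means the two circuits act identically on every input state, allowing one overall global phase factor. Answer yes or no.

Yes — the two circuits implement the same unitary up to a global phase.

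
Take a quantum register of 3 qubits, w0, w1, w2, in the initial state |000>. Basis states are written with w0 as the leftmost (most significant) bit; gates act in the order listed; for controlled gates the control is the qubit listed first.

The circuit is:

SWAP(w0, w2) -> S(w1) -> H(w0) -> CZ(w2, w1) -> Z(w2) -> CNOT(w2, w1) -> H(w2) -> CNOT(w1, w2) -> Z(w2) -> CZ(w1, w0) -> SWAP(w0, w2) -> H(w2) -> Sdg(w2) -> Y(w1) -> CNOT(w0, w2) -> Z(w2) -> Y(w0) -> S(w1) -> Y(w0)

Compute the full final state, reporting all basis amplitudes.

The resulting statevector has amplitude -sqrt(2)/2 on |010>, -sqrt(2)/2 on |111>, and 0 on every other basis state.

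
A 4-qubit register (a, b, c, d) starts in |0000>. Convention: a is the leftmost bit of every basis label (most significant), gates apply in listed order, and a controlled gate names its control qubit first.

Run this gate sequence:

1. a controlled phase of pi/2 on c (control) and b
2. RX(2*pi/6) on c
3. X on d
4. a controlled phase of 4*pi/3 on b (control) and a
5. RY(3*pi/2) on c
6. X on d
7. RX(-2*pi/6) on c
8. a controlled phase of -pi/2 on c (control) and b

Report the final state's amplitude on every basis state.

After the circuit, the state carries amplitude -sqrt(2)/2 + sqrt(6)*I/4 on |0000>, sqrt(2)/4 on |0010>, and 0 on every other basis state.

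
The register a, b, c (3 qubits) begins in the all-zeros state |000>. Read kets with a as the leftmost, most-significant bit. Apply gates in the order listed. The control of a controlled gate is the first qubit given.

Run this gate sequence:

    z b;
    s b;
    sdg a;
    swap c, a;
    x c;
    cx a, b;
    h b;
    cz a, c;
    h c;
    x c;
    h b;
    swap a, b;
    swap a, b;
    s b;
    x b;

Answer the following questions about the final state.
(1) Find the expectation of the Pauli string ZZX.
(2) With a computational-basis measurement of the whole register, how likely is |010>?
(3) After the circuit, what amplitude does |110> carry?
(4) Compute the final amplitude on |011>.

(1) The observable ZZX averages to 1. Key observation: the block from step 12 through step 13 cancels to the identity and can be dropped.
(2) Outcome |010> occurs with probability 1/2.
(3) The amplitude on |110> is 0.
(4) The final state's coefficient on |011> equals sqrt(2)/2.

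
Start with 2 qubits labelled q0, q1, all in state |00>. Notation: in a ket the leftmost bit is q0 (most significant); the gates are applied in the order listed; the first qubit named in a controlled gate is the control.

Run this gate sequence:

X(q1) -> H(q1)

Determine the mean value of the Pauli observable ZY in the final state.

The observable ZY averages to 0.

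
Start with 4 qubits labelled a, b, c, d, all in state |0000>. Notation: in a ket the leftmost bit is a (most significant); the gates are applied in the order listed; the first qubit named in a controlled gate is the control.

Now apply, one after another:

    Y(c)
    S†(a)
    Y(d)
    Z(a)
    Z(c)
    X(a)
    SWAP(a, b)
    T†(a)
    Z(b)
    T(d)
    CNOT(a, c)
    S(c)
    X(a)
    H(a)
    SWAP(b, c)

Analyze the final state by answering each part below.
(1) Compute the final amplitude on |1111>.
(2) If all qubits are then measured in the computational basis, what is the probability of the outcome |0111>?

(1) |1111> carries amplitude sqrt(2)*exp(3*I*pi/4)/2 in the final state.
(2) The probability of measuring |0111> is 1/2.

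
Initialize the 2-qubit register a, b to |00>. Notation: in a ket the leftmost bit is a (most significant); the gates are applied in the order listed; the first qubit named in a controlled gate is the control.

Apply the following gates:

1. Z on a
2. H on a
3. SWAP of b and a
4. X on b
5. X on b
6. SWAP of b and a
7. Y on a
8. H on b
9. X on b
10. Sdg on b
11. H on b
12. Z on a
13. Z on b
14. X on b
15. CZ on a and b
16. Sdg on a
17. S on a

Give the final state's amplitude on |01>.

The final state's coefficient on |01> equals sqrt(2)*(-1 - I)/4. Key observation: gates 4-5 undo each other exactly, leaving only the rest of the circuit to track.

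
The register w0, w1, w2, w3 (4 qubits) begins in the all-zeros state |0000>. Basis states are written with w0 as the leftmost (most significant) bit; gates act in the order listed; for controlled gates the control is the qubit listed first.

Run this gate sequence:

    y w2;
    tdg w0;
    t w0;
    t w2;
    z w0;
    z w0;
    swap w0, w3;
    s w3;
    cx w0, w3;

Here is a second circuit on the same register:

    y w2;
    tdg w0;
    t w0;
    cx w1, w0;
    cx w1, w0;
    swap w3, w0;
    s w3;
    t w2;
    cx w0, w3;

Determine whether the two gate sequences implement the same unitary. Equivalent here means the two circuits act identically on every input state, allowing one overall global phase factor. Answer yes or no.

Yes: on every input state the two circuits agree up to one overall phase factor.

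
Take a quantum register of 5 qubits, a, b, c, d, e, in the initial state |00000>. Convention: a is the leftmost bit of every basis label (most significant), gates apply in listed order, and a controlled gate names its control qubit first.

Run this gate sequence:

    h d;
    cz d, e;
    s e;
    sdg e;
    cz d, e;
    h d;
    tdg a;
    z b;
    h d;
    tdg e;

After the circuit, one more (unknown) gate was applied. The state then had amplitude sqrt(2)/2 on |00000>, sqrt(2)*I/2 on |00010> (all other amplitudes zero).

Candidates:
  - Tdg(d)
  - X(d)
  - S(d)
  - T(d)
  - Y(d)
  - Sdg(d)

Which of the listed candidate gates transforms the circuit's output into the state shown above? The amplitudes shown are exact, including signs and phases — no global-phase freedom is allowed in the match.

It was S(d) that produced the state shown. Key observation: steps 1-6 multiply out to the identity, so the circuit reduces to the remaining gates.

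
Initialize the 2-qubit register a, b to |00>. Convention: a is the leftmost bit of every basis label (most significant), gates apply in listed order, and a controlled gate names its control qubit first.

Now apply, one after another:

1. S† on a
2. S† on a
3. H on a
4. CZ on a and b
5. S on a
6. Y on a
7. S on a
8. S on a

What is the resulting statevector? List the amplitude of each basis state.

The resulting statevector has amplitude sqrt(2)/2 on |00>, 0 on |01>, -sqrt(2)*I/2 on |10>, 0 on |11>.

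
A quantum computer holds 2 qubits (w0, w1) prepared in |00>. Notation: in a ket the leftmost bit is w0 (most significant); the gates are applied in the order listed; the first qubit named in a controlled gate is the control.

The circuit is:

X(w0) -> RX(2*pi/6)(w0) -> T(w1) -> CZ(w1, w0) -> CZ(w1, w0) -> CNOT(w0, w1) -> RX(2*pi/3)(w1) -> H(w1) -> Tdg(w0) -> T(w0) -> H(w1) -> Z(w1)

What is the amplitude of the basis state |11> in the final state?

The amplitude on |11> is -sqrt(3)/4. Key observation: gates 4-5 undo each other exactly, leaving only the rest of the circuit to track.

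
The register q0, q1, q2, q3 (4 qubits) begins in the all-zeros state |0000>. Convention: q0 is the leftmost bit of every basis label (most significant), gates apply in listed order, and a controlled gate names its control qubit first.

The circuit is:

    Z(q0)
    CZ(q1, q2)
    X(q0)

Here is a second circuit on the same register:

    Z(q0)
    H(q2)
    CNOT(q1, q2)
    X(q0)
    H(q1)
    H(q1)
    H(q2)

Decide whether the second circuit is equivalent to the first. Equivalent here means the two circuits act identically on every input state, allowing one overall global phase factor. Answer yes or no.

Yes, they are equivalent — the unitaries differ by at most a global phase.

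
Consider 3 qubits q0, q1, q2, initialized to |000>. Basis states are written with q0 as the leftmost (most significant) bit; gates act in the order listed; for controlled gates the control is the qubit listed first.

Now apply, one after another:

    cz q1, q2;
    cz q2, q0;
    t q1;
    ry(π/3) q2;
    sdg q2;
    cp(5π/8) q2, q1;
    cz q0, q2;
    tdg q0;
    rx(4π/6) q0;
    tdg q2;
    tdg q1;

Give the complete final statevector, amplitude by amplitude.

The final amplitudes are sqrt(3)/4 on |000>, -exp(I*pi/4)/4 on |001>, 0 on |010>, 0 on |011>, -3*I/4 on |100>, sqrt(3)*exp(3*I*pi/4)/4 on |101>, 0 on |110>, 0 on |111>.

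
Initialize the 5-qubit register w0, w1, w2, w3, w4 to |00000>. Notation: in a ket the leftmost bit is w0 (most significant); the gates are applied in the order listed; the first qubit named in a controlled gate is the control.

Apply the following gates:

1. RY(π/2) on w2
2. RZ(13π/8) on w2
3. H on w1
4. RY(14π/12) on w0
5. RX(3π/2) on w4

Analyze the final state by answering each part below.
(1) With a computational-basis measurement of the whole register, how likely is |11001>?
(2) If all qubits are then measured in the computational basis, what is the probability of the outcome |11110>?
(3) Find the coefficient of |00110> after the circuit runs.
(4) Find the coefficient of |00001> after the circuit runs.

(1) The probability of measuring |11001> is sqrt(3)/32 + 1/16.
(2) Outcome |11110> occurs with probability 0.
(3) The amplitude on |00110> is 0.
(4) The final state's coefficient on |00001> equals (1 - sqrt(3))*exp(11*I*pi/16)/8.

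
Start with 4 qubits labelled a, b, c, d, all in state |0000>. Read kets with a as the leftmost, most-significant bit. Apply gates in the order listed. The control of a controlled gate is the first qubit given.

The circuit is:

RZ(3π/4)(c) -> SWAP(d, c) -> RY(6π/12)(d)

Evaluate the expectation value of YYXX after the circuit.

The observable YYXX averages to 0.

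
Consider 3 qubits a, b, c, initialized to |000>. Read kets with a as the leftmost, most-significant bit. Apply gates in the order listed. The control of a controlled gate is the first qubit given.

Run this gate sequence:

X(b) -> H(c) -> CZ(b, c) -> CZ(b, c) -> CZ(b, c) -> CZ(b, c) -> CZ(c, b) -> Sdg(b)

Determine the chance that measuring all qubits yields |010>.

Outcome |010> occurs with probability 1/2. Key observation: the block from step 3 through step 6 cancels to the identity and can be dropped.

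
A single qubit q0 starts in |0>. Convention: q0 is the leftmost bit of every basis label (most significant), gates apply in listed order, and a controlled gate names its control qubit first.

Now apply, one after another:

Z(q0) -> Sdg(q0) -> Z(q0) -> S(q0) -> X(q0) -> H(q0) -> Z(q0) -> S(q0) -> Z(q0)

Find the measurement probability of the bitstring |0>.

The probability of measuring |0> is 1/2.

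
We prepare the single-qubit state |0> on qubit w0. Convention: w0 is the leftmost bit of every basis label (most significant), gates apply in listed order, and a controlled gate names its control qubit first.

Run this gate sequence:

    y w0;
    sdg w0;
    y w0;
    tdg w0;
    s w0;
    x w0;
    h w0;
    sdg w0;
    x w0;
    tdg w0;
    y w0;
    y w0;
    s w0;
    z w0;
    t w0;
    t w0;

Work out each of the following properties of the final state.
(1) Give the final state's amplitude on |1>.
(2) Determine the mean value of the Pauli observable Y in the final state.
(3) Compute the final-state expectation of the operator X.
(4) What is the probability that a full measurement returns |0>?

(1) The amplitude on |1> is -sqrt(2)*exp(I*pi/4)/2.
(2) In the final state, Y has expectation -sqrt(2)/2.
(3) The observable X averages to -sqrt(2)/2.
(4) The probability of measuring |0> is 1/2.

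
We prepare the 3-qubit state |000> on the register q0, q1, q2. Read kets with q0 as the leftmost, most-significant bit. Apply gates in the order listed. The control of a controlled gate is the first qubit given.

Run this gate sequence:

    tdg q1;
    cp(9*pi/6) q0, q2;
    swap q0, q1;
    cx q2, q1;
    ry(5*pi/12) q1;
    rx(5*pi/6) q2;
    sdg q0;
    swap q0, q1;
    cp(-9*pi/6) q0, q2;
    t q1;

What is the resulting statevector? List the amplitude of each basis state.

The resulting statevector has amplitude -sqrt(2*sqrt(2) + 4)/16 - sqrt(12 - 6*sqrt(2))/16 + 3*sqrt(4 - 2*sqrt(2))/16 + sqrt(6*sqrt(2) + 12)/16 on |000>, I*(-sqrt(6*sqrt(2) + 12)/16 - 3*sqrt(4 - 2*sqrt(2))/16 - sqrt(2*sqrt(2) + 4)/16 - sqrt(12 - 6*sqrt(2))/16) on |001>, 0 on |010>, 0 on |011>, -sqrt(6*sqrt(2) + 12)/16 - sqrt(12 - 6*sqrt(2))/16 + sqrt(4 - 2*sqrt(2))/16 + 3*sqrt(2*sqrt(2) + 4)/16 on |100>, -sqrt(12 - 6*sqrt(2))/16 - sqrt(4 - 2*sqrt(2))/16 + sqrt(6*sqrt(2) + 12)/16 + 3*sqrt(2*sqrt(2) + 4)/16 on |101>, 0 on |110>, 0 on |111>.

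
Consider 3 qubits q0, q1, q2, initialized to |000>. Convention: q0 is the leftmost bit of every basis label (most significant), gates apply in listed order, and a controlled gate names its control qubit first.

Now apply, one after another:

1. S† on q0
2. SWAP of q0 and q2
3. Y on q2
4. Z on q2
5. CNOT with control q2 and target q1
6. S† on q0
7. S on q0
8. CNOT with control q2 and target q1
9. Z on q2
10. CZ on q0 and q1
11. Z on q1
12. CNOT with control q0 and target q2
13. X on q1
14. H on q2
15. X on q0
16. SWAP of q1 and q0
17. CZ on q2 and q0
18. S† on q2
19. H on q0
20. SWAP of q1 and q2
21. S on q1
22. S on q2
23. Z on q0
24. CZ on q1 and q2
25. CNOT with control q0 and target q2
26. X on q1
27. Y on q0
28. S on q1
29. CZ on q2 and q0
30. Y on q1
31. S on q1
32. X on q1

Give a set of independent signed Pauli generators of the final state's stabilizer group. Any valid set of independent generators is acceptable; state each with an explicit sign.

The final state is stabilized by the group generated by +XIX, +IXI, +ZIZ; other independent generating sets are equally valid. Key observation: the block from step 4 through step 9 cancels to the identity and can be dropped.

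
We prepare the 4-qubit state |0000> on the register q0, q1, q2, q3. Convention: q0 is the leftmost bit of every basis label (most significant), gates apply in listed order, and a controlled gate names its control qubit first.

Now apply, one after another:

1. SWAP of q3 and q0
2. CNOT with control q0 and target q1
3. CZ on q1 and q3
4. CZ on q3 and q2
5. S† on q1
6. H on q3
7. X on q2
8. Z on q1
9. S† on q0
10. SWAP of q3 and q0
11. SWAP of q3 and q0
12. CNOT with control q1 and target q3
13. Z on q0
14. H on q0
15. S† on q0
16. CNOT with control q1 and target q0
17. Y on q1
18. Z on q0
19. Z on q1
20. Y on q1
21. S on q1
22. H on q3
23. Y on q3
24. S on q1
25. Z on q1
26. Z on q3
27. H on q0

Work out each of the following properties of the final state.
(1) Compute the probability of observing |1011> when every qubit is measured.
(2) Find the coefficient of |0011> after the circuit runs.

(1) The probability of measuring |1011> is 1/2. Key observation: gates 10-11 undo each other exactly, leaving only the rest of the circuit to track.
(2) The amplitude on |0011> is -1/2 + I/2.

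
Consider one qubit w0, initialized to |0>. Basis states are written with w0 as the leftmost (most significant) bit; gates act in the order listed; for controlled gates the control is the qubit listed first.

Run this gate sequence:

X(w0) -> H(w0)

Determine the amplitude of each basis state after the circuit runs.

The resulting statevector has amplitude sqrt(2)/2 on |0>, -sqrt(2)/2 on |1>.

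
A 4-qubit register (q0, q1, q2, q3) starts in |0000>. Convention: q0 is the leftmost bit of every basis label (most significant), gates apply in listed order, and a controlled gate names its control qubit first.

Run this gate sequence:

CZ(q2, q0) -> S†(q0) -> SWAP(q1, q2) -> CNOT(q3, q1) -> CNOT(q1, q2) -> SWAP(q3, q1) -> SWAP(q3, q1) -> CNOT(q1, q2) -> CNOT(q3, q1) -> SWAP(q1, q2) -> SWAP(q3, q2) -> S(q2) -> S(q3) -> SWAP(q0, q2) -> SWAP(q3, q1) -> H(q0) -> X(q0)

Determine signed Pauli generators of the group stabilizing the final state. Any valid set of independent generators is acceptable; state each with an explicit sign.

One valid set of independent stabilizer generators is +XIII, +IZII, +IIZI, +IIIZ (any independent generating set of the same group is equally correct). Key observation: steps 3-10 multiply out to the identity, so the circuit reduces to the remaining gates.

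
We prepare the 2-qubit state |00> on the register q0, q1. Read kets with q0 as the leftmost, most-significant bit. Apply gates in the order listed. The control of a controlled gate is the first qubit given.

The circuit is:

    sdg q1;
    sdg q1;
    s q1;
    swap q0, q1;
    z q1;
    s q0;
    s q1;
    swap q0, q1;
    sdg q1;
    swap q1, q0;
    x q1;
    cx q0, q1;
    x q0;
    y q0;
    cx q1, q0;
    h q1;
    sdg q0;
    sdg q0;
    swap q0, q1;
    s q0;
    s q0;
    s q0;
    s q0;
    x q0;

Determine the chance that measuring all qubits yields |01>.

A full measurement returns |01> with probability 1/2.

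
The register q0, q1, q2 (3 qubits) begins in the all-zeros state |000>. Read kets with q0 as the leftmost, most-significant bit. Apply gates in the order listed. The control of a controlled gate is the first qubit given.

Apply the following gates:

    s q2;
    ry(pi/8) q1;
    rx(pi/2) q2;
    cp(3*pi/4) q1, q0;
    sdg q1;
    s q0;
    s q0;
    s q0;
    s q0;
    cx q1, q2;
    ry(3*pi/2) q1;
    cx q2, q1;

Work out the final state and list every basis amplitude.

The resulting statevector has amplitude -sqrt(2)*sin(3*pi/16)/2 on |000>, -sqrt(2)*I*sin(3*pi/16)/2 on |001>, sqrt(2)*sin(5*pi/16)/2 on |010>, sqrt(2)*I*sin(5*pi/16)/2 on |011>, 0 on |100>, 0 on |101>, 0 on |110>, 0 on |111>. Key observation: the block from step 6 through step 9 cancels to the identity and can be dropped.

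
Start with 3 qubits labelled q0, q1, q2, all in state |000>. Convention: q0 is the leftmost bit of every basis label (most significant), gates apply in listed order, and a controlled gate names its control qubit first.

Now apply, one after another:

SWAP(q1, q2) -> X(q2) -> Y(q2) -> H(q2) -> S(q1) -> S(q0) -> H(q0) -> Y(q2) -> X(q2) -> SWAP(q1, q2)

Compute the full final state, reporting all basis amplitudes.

The resulting statevector has amplitude 1/2 on |000>, 0 on |001>, -1/2 on |010>, 0 on |011>, 1/2 on |100>, 0 on |101>, -1/2 on |110>, 0 on |111>.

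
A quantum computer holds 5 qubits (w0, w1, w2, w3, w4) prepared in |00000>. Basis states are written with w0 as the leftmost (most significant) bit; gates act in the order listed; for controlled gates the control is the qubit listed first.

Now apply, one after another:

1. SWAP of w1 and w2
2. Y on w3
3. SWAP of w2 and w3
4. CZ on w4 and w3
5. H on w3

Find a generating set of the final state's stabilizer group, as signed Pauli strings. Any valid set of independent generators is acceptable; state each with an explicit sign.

One valid set of independent stabilizer generators is +IIIXI, +ZIIII, +IZIII, -IIZII, +IIIIZ (any independent generating set of the same group is equally correct).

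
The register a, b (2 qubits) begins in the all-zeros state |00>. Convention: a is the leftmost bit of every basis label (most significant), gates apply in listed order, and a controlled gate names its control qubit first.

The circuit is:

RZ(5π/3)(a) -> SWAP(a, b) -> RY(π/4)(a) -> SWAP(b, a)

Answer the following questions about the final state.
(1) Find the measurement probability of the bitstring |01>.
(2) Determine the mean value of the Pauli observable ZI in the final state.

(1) A full measurement returns |01> with probability 1/2 - sqrt(2)/4.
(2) The observable ZI averages to 1.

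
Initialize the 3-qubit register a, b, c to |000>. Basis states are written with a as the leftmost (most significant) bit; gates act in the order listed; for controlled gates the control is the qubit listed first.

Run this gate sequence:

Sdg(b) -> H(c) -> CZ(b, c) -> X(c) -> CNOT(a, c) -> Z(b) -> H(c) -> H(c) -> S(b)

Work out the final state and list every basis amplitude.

The resulting statevector has amplitude sqrt(2)/2 on |000>, sqrt(2)/2 on |001>, and 0 on every other basis state.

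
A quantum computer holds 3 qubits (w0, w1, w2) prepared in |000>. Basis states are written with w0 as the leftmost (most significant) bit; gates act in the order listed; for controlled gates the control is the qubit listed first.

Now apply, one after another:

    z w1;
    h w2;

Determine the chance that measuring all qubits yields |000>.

The probability of measuring |000> is 1/2.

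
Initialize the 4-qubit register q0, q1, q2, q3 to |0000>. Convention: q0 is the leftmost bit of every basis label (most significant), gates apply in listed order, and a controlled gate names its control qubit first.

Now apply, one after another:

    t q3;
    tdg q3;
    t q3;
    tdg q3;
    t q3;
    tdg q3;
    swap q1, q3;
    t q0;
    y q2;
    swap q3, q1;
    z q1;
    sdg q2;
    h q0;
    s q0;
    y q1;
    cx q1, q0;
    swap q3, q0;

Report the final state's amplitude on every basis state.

After the circuit, the state carries amplitude -sqrt(2)/2 on |0110>, sqrt(2)*I/2 on |0111>, and 0 on every other basis state. Key observation: steps 1-6 multiply out to the identity, so the circuit reduces to the remaining gates.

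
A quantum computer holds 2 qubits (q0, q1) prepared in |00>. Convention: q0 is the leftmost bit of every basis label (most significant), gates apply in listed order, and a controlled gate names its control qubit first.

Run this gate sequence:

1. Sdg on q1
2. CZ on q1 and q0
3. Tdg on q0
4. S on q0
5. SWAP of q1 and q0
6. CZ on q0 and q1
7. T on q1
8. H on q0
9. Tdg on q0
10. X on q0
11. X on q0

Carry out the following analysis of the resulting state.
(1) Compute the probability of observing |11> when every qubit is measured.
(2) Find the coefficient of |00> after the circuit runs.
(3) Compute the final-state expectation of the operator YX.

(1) The probability of measuring |11> is 0.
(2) The amplitude on |00> is sqrt(2)/2.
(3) The observable YX averages to 0.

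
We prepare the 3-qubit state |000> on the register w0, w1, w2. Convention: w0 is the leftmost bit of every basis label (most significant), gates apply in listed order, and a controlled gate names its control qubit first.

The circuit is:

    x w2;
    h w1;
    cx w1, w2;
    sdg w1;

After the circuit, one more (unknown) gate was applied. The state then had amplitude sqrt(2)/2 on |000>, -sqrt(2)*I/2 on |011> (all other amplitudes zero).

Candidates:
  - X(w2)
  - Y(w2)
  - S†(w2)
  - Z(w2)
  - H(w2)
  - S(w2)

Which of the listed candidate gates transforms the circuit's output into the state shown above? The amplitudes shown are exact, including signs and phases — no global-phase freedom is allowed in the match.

It was X(w2) that produced the state shown.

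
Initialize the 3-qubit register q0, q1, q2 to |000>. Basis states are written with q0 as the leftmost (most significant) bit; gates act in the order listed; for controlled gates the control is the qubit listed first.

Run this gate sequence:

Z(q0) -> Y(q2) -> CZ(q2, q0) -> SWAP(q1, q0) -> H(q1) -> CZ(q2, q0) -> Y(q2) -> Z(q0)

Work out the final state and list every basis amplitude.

After the circuit, the state carries amplitude sqrt(2)/2 on |000>, sqrt(2)/2 on |010>, and 0 on every other basis state.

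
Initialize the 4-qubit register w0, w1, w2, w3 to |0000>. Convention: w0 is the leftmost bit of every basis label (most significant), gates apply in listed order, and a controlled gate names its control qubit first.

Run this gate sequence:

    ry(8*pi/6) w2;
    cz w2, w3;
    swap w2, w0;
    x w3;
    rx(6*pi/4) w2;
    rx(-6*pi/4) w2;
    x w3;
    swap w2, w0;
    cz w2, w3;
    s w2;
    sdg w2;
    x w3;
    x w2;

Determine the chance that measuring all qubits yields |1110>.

Outcome |1110> occurs with probability 0. Key observation: the block from step 2 through step 9 cancels to the identity and can be dropped.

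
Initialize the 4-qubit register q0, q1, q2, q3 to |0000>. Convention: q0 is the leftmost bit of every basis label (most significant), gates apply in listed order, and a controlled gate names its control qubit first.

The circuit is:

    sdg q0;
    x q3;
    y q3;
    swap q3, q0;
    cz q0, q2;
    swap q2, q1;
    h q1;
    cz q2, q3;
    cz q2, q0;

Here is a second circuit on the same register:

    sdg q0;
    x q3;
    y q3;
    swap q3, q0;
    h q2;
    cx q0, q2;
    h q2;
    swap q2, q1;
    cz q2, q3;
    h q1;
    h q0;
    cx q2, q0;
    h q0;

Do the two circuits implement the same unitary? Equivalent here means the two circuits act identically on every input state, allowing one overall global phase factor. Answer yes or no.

Yes, they are equivalent — the unitaries differ by at most a global phase.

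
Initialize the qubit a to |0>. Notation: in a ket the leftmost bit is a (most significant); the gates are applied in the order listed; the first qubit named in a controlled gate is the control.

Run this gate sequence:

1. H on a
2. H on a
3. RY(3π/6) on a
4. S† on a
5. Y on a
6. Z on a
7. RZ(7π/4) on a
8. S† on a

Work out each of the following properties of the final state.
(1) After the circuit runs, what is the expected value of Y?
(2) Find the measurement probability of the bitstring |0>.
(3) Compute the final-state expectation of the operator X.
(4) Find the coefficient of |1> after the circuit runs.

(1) The expectation value of Y is -sqrt(2)/2.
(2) The probability of measuring |0> is 1/2.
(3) In the final state, X has expectation sqrt(2)/2.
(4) |1> carries amplitude -sqrt(2)*exp(7*I*pi/8)/2 in the final state.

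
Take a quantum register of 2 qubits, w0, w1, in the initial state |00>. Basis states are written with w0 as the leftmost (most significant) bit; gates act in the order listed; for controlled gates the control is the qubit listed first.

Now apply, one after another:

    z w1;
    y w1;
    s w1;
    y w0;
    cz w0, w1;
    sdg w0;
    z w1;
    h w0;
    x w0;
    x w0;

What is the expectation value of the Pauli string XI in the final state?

In the final state, XI has expectation -1. Key observation: gates 9-10 undo each other exactly, leaving only the rest of the circuit to track.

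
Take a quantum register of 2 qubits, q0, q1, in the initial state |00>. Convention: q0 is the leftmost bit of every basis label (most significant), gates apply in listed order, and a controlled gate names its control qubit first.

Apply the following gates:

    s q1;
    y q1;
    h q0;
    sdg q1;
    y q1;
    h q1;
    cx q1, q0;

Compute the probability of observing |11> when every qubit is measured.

A full measurement returns |11> with probability 1/4.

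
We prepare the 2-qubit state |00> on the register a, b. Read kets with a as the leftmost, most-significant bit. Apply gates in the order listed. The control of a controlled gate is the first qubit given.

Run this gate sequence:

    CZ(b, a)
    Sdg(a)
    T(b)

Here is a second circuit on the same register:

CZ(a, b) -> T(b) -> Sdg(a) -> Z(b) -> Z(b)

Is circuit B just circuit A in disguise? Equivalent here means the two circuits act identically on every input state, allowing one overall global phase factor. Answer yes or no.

Yes, they are equivalent — the unitaries differ by at most a global phase.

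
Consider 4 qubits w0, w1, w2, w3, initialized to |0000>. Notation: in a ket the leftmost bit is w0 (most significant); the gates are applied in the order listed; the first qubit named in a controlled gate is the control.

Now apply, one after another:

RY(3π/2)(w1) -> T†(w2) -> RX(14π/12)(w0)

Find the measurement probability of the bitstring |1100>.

Outcome |1100> occurs with probability sqrt(3)/8 + 1/4.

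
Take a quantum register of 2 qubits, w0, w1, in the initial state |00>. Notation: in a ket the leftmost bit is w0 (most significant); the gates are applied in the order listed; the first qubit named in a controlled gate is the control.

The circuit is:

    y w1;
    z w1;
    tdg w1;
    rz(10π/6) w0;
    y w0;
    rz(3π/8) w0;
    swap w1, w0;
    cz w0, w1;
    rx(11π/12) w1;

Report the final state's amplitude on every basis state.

After the circuit, the state carries amplitude 0 on |00>, 0 on |01>, sqrt(3)*I*sqrt(sqrt(2)/4 + 1/2)*exp(-43*I*pi/48)/2 + I*sqrt(1/2 - sqrt(2)/4)*exp(-43*I*pi/48)/2 on |10>, sqrt(3)*sqrt(1/2 - sqrt(2)/4)*exp(-43*I*pi/48)/2 - sqrt(sqrt(2)/4 + 1/2)*exp(-43*I*pi/48)/2 on |11>.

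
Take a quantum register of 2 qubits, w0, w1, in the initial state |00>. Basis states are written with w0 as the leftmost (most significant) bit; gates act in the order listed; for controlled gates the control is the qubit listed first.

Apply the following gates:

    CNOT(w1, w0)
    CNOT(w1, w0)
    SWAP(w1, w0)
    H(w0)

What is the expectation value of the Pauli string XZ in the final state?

In the final state, XZ has expectation 1. Key observation: steps 1-2 multiply out to the identity, so the circuit reduces to the remaining gates.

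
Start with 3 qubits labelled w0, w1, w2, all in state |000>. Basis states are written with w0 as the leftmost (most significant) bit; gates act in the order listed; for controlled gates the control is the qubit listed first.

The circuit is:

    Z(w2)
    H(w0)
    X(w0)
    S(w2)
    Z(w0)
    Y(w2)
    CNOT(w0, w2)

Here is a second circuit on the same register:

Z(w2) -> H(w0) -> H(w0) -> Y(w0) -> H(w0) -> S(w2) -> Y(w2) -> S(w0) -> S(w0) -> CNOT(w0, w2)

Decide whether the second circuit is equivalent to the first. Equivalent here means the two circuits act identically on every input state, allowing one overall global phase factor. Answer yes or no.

No — the two circuits implement different unitaries, even allowing a global phase.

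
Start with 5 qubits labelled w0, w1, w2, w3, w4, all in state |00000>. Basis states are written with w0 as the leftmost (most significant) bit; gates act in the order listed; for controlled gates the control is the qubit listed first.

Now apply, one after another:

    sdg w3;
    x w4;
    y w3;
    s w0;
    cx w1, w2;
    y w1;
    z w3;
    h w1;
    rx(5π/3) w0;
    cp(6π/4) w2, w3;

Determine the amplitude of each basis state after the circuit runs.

After the circuit, the state carries amplitude -sqrt(6)/4 on |00011>, sqrt(6)/4 on |01011>, -sqrt(2)*I/4 on |10011>, sqrt(2)*I/4 on |11011>, and 0 on every other basis state.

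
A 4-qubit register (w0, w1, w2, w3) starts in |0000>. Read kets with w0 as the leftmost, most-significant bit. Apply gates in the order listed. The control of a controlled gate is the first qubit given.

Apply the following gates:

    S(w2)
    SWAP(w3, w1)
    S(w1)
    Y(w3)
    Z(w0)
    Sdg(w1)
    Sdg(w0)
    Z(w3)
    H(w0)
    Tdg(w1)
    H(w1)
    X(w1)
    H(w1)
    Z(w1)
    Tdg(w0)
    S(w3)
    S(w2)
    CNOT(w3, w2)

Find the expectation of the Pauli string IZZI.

The expectation value of IZZI is -1. Key observation: gates 11-14 undo each other exactly, leaving only the rest of the circuit to track.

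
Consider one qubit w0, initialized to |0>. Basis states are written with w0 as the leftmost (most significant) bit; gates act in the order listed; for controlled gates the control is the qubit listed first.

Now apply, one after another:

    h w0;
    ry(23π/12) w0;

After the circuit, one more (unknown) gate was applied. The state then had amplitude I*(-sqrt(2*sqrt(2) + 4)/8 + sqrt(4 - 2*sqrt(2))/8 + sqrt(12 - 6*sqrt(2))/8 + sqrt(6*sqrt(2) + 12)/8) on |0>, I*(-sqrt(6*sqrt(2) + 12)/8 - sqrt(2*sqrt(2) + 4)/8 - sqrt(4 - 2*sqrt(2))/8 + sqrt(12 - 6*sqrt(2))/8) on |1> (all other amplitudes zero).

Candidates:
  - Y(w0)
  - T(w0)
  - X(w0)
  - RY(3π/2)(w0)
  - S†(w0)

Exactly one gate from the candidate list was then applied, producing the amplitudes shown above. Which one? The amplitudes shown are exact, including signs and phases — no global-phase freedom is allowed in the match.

It was Y(w0) that produced the state shown.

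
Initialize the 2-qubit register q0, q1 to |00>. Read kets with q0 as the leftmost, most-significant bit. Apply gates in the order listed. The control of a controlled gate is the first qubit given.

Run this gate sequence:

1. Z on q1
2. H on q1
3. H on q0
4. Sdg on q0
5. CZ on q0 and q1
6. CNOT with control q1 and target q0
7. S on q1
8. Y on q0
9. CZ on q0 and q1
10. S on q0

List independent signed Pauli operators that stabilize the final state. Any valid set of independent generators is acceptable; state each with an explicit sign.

One valid set of independent stabilizer generators is +XZ, -ZX (any independent generating set of the same group is equally correct).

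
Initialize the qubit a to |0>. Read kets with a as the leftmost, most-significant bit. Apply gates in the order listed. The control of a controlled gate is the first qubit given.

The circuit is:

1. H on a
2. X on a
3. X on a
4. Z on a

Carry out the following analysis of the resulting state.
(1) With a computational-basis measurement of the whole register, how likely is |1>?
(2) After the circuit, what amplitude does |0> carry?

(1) The probability of measuring |1> is 1/2. Key observation: gates 2-3 undo each other exactly, leaving only the rest of the circuit to track.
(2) The amplitude on |0> is sqrt(2)/2.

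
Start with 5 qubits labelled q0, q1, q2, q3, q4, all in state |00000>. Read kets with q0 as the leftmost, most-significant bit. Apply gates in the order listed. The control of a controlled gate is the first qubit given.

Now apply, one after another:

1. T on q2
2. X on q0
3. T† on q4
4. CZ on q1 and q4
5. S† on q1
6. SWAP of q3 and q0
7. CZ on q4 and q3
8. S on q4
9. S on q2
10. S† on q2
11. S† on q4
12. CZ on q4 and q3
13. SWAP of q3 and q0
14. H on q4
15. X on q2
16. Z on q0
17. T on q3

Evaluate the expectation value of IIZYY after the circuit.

The observable IIZYY averages to 0. Key observation: the block from step 6 through step 13 cancels to the identity and can be dropped.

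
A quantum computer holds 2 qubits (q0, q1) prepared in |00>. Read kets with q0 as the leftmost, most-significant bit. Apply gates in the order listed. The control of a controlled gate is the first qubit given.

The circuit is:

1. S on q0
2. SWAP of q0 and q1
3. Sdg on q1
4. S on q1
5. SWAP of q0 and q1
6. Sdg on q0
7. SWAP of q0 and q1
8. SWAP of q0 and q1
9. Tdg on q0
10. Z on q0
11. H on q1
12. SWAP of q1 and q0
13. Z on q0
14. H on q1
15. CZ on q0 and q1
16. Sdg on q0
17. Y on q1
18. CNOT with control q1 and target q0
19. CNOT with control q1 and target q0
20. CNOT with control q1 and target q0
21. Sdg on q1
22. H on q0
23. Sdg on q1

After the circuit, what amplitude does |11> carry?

The final state's coefficient on |11> equals sqrt(2)*(1 + I)/4.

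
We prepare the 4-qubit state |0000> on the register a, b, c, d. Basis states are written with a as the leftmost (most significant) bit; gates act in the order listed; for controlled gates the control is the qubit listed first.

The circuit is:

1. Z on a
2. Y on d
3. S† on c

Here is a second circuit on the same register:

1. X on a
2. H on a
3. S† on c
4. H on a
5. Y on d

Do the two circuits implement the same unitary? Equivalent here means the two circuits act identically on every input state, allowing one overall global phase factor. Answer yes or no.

No, they are not equivalent — no single phase factor reconciles the two unitaries.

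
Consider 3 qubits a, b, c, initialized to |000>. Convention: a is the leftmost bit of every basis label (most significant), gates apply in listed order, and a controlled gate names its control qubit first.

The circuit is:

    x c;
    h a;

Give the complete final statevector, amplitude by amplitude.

After the circuit, the state carries amplitude sqrt(2)/2 on |001>, sqrt(2)/2 on |101>, and 0 on every other basis state.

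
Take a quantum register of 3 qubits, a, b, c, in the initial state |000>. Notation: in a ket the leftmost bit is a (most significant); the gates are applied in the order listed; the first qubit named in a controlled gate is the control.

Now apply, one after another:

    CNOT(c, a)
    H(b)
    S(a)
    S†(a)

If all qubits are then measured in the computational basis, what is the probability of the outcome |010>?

Outcome |010> occurs with probability 1/2. Key observation: gates 3-4 undo each other exactly, leaving only the rest of the circuit to track.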